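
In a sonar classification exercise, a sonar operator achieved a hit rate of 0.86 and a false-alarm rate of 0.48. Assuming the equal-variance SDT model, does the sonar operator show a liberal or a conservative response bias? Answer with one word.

z(H) = 1.080, z(FA) = -0.050
c = −½·(z(H) + z(FA)) = -0.515
c < 0 → liberal criterion (biased toward responding “yes”).

liberal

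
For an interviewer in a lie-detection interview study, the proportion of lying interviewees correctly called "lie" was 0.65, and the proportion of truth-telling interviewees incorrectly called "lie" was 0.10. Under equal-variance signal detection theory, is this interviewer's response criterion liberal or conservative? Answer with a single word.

conservative

z(H) = 0.385, z(FA) = -1.282
c = −½·(z(H) + z(FA)) = 0.4485
c > 0 → conservative criterion (biased toward responding “no”).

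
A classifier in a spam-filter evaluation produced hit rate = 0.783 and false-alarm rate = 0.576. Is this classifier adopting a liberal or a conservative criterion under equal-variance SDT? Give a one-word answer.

liberal

z(H) = 0.782, z(FA) = 0.192
c = −½·(z(H) + z(FA)) = -0.487
c < 0 → liberal criterion (biased toward responding “yes”).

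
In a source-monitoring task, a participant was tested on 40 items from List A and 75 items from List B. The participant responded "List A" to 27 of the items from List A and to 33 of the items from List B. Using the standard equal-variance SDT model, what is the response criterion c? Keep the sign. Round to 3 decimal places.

H = 27/40 = 0.6750
FA = 33/75 = 0.4400
z(H) = z(0.6750) = 0.4538
z(FA) = z(0.4400) = -0.1510
c = −½·[z(H) + z(FA)] = −0.5 × (0.4538 + (-0.1510)) = -0.1514
c < 0: the participant has a liberal response bias.

c = -0.151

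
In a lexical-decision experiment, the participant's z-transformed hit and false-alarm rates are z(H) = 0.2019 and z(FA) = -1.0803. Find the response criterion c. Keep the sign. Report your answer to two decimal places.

c = −½·[z(H) + z(FA)] = −½·(0.2019 + (-1.0803)) = 0.4392
c > 0: the participant has a conservative response bias.

c = 0.44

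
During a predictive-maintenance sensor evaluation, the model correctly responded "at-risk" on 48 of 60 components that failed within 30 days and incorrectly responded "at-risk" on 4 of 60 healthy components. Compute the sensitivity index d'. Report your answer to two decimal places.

H = 48/60 = 0.8000
FA = 4/60 = 0.0667
Φ⁻¹(0.8000) = 0.842, Φ⁻¹(0.0667) = -1.501
d' = z(H) − z(FA) = 0.842 − (-1.501) = 2.343

d' = 2.34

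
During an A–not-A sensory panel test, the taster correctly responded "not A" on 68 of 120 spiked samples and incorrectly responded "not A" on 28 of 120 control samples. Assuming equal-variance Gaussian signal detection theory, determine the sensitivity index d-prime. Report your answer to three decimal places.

d-prime = 0.896

H = 68/120 = 0.5667
FA = 28/120 = 0.2333
Φ⁻¹(0.5667) = 0.1680, Φ⁻¹(0.2333) = -0.7280
d' = z(H) − z(FA) = 0.1680 − (-0.7280) = 0.8960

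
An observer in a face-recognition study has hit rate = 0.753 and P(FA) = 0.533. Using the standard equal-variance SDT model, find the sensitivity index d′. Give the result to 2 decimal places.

z(H) = 0.684
z(FA) = 0.083
d' = z(H) − z(FA) = 0.684 − 0.083 = 0.601

d′ = 0.60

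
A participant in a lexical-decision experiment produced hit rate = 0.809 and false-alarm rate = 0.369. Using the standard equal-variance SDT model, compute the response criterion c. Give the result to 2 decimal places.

c = -0.27

z(H) = z(0.809) = 0.874
z(FA) = z(0.369) = -0.335
c = −½·[z(H) + z(FA)] = −0.5 × (0.874 + (-0.335)) = -0.2695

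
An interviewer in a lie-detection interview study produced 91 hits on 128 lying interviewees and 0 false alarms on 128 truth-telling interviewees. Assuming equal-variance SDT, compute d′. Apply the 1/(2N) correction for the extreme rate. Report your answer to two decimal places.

The false-alarm rate is 0/128 = 0, so apply the 1/(2N) correction: FA → 1/(2·128) = 0.00391.
z(H) = z(0.71094) = 0.556
z(FA) = z(0.00391) = -2.660
d' = 0.556 − (-2.660) = 3.216

d′ = 3.22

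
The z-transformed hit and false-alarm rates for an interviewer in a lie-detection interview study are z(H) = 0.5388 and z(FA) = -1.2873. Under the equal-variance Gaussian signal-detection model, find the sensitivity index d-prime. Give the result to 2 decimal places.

d' = z(H) − z(FA) = 0.5388 − (-1.2873) = 1.8261

d-prime = 1.83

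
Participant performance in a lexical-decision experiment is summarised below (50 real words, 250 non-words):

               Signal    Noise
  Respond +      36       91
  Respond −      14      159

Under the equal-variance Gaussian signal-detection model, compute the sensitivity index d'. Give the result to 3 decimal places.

H = 36/50 = 0.7200
FA = 91/250 = 0.3640
Φ⁻¹(H) = 0.5828
Φ⁻¹(FA) = -0.3478
d' = z(H) − z(FA) = 0.5828 − (-0.3478) = 0.9306

d' = 0.931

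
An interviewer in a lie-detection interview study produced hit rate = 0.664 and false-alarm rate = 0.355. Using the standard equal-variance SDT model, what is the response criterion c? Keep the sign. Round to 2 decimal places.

z(0.664) = 0.423, z(0.355) = -0.372
c = −½·[z(H) + z(FA)] = −0.5 × (0.423 + (-0.372)) = -0.0255
c < 0: the interviewer has a liberal response bias.

c = -0.03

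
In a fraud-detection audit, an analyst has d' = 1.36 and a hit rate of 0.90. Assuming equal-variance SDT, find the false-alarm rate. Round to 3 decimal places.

false-alarm rate = 0.469

z(hit rate) = z(0.90) = 1.2816
z(FA) = z(H) − d' = 1.2816 − 1.36 = -0.0784
false-alarm rate = Φ(-0.0784) = 0.4688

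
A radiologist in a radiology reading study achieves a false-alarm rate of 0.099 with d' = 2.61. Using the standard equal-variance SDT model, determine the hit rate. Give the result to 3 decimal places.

z(false-alarm rate) = z(0.099) = -1.2873
z(H) = z(FA) + d' = -1.2873 + 2.61 = 1.3227
hit rate = Φ(1.3227) = 0.9070

hit rate = 0.907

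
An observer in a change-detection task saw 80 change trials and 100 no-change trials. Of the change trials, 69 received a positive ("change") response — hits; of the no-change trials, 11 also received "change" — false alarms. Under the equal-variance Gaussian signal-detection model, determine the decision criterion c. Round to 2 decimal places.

c = 0.07

H = 69/80 = 0.8625
FA = 11/100 = 0.1100
z(H) = z(0.8625) = 1.0916
z(FA) = z(0.1100) = -1.2265
c = −½·[z(H) + z(FA)] = −0.5 × (1.0916 + (-1.2265)) = 0.06745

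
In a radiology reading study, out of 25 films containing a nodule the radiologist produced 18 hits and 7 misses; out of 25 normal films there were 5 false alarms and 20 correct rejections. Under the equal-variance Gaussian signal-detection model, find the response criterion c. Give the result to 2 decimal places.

H = 18/25 = 0.7200
FA = 5/25 = 0.2000
z(H) = z(0.7200) = 0.583
z(FA) = z(0.2000) = -0.842
c = −½·[z(H) + z(FA)] = −0.5 × (0.583 + (-0.842)) = 0.1295

c = 0.13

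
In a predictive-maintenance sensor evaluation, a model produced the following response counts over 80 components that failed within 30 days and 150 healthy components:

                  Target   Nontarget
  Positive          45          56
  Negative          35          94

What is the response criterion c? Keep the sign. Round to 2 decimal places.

c = 0.08

H = 45/80 = 0.5625
FA = 56/150 = 0.3733
z(H) = z(0.5625) = 0.157
z(FA) = z(0.3733) = -0.323
c = −½·[z(H) + z(FA)] = −0.5 × (0.157 + (-0.323)) = 0.083
c > 0: the model has a conservative response bias.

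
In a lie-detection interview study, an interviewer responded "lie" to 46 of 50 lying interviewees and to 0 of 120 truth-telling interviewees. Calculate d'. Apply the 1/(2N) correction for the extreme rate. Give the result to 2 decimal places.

d' = 4.04

The false-alarm rate is 0/120 = 0, so apply the 1/(2N) correction: FA → 1/(2·120) = 0.00417.
z(H) = z(0.92000) = 1.405
z(FA) = z(0.00417) = -2.638
d' = 1.405 − (-2.638) = 4.043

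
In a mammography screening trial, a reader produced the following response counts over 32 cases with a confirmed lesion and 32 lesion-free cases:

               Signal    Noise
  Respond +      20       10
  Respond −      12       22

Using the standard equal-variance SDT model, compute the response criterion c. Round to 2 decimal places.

c = 0.09

H = 20/32 = 0.6250
FA = 10/32 = 0.3125
z(0.6250) = 0.319, z(0.3125) = -0.489
c = −½·[z(H) + z(FA)] = −0.5 × (0.319 + (-0.489)) = 0.085
c > 0: the reader has a conservative response bias.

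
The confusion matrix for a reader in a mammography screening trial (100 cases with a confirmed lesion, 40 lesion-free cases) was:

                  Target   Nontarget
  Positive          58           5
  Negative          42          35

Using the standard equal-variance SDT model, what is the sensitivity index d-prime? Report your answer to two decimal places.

H = 58/100 = 0.5800
FA = 5/40 = 0.1250
z(H) = 0.202
z(FA) = -1.150
d' = z(H) − z(FA) = 0.202 − (-1.150) = 1.352

d-prime = 1.35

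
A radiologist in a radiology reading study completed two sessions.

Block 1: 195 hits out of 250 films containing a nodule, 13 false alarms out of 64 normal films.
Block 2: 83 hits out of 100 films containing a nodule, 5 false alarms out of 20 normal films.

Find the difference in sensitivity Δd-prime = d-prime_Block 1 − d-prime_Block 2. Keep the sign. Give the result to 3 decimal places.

Δd-prime = -0.026

Block 1: z(0.7800) = 0.7722, z(0.2031) = -0.8306, d' = 1.6028
Block 2: z(0.8300) = 0.9542, z(0.2500) = -0.6745, d' = 1.6287
Δd' = d'_Block 1 − d'_Block 2 = 1.6028 − 1.6287 = -0.0259
Block 2 has the higher sensitivity.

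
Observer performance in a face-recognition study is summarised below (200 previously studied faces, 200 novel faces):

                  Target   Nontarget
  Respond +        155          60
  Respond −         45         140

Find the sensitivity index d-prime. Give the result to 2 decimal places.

H = 155/200 = 0.7750
FA = 60/200 = 0.3000
z(0.7750) = 0.7554, z(0.3000) = -0.5244
d' = z(H) − z(FA) = 0.7554 − (-0.5244) = 1.2798

d-prime = 1.28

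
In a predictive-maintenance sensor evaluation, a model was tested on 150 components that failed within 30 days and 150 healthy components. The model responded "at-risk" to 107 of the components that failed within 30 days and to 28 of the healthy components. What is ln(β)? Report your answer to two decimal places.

ln β = 0.24

H = 107/150 = 0.7133
FA = 28/150 = 0.1867
z(0.7133) = 0.563, z(0.1867) = -0.890
ln β = −½·[z(H)² − z(FA)²] = −0.5 × (0.317 − 0.792) = 0.2375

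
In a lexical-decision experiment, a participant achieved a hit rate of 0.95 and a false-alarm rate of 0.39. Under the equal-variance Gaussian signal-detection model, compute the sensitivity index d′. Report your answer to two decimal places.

z(H) = 1.6449
z(FA) = -0.2793
d' = z(H) − z(FA) = 1.6449 − (-0.2793) = 1.9242

d′ = 1.92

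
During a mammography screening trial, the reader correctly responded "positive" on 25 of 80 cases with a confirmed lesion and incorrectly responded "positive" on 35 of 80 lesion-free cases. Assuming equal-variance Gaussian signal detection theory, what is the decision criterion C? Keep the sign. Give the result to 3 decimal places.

H = 25/80 = 0.3125
FA = 35/80 = 0.4375
Φ⁻¹(H) = Φ⁻¹(0.3125) = -0.4888
Φ⁻¹(FA) = Φ⁻¹(0.4375) = -0.1573
c = −½·[z(H) + z(FA)] = −0.5 × (-0.4888 + (-0.1573)) = 0.32305
c > 0: the reader has a conservative response bias.

C = 0.323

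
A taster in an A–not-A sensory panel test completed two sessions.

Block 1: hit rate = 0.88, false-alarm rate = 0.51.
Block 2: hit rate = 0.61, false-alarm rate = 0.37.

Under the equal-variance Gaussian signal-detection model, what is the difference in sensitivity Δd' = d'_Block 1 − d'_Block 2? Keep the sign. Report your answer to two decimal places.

Δd' = 0.54

Block 1: z(0.88) = 1.175, z(0.51) = 0.025, d' = 1.150
Block 2: z(0.61) = 0.279, z(0.37) = -0.332, d' = 0.611
Δd' = d'_Block 1 − d'_Block 2 = 1.150 − 0.611 = 0.539
Block 1 has the higher sensitivity.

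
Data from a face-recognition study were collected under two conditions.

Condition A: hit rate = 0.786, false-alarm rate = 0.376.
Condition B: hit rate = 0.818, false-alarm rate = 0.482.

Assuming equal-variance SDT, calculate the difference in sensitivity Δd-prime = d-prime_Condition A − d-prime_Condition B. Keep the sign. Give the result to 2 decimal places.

Δd-prime = 0.16

Condition A: z(0.786) = 0.793, z(0.376) = -0.316, d' = 1.109
Condition B: z(0.818) = 0.908, z(0.482) = -0.045, d' = 0.953
Δd' = d'_Condition A − d'_Condition B = 1.109 − 0.953 = 0.156
Condition A has the higher sensitivity.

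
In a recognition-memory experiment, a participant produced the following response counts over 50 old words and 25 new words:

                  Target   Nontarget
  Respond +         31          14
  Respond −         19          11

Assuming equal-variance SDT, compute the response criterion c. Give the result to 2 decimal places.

c = -0.23

H = 31/50 = 0.6200
FA = 14/25 = 0.5600
z(0.6200) = 0.3055, z(0.5600) = 0.1510
c = −½·[z(H) + z(FA)] = −0.5 × (0.3055 + 0.1510) = -0.22825
c < 0: the participant has a liberal response bias.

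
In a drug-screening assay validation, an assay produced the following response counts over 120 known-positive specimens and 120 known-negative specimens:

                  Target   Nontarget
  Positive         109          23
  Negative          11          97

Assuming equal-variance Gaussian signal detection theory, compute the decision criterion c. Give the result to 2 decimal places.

c = -0.23

H = 109/120 = 0.9083
FA = 23/120 = 0.1917
Φ⁻¹(H) = Φ⁻¹(0.9083) = 1.3304
Φ⁻¹(FA) = Φ⁻¹(0.1917) = -0.8716
c = −½·[z(H) + z(FA)] = −0.5 × (1.3304 + (-0.8716)) = -0.2294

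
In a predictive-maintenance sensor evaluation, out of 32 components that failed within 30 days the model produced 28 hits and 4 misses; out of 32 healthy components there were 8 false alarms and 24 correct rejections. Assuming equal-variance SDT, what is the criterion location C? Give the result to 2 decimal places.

H = 28/32 = 0.8750
FA = 8/32 = 0.2500
z(H) = z(0.8750) = 1.150
z(FA) = z(0.2500) = -0.674
c = −½·[z(H) + z(FA)] = −0.5 × (1.150 + (-0.674)) = -0.238

C = -0.24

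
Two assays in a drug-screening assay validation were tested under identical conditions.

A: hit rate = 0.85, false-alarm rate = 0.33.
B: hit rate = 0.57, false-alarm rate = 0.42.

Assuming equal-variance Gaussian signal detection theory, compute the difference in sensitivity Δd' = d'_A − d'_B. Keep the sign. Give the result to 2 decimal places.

A: z(0.85) = 1.036, z(0.33) = -0.440, d' = 1.476
B: z(0.57) = 0.176, z(0.42) = -0.202, d' = 0.378
Δd' = d'_A − d'_B = 1.476 − 0.378 = 1.098
A has the higher sensitivity.

Δd' = 1.10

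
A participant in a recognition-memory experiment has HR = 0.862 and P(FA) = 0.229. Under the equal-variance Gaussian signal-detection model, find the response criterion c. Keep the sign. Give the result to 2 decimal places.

c = -0.17

Φ⁻¹(H) = Φ⁻¹(0.862) = 1.089
Φ⁻¹(FA) = Φ⁻¹(0.229) = -0.742
c = −½·[z(H) + z(FA)] = −0.5 × (1.089 + (-0.742)) = -0.1735
c < 0: the participant has a liberal response bias.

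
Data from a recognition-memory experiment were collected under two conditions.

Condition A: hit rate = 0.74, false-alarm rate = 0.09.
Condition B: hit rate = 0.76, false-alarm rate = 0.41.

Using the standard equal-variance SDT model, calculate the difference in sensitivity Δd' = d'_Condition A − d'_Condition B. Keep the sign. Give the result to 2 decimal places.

Δd' = 1.05

Condition A: z(0.74) = 0.643, z(0.09) = -1.341, d' = 1.984
Condition B: z(0.76) = 0.706, z(0.41) = -0.228, d' = 0.934
Δd' = d'_Condition A − d'_Condition B = 1.984 − 0.934 = 1.050
Condition A has the higher sensitivity.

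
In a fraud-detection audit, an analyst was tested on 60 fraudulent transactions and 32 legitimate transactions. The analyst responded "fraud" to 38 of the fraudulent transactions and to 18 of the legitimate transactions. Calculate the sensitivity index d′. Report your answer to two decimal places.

H = 38/60 = 0.6333
FA = 18/32 = 0.5625
Φ⁻¹(0.6333) = 0.3406, Φ⁻¹(0.5625) = 0.1573
d' = z(H) − z(FA) = 0.3406 − 0.1573 = 0.1833

d′ = 0.18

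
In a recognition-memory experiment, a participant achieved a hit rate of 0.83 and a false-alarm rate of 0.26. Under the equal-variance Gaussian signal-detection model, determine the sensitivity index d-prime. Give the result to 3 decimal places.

d-prime = 1.598

z(H) = z(0.83) = 0.9542
z(FA) = z(0.26) = -0.6433
d' = z(H) − z(FA) = 0.9542 − (-0.6433) = 1.5975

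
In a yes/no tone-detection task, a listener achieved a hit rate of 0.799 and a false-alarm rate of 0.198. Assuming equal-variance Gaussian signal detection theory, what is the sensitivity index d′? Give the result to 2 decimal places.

z(H) = 0.838
z(FA) = -0.849
d' = z(H) − z(FA) = 0.838 − (-0.849) = 1.687

d′ = 1.69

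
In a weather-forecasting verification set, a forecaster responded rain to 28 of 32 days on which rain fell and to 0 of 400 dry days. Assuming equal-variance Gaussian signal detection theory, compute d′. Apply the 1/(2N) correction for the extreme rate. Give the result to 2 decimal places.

The false-alarm rate is 0/400 = 0, so apply the 1/(2N) correction: FA → 1/(2·400) = 0.00125.
z(H) = z(0.87500) = 1.150
z(FA) = z(0.00125) = -3.023
d' = 1.150 − (-3.023) = 4.173

d′ = 4.17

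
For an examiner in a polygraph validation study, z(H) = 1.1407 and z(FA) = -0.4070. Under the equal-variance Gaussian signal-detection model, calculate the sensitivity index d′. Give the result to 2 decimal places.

d′ = 1.55

d' = z(H) − z(FA) = 1.1407 − (-0.4070) = 1.5477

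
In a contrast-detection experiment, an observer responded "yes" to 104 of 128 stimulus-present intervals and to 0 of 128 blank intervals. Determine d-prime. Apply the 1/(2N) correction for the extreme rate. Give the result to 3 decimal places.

d-prime = 3.547

The false-alarm rate is 0/128 = 0, so apply the 1/(2N) correction: FA → 1/(2·128) = 0.00391.
z(H) = z(0.81250) = 0.8871
z(FA) = z(0.00391) = -2.6597
d' = 0.8871 − (-2.6597) = 3.5468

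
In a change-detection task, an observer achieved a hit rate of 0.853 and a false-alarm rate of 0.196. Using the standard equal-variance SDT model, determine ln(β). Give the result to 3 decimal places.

Φ⁻¹(H) = 1.0494
Φ⁻¹(FA) = -0.8560
ln β = −½·[z(H)² − z(FA)²] = −0.5 × (1.1012 − 0.7327) = -0.18425

ln β = -0.184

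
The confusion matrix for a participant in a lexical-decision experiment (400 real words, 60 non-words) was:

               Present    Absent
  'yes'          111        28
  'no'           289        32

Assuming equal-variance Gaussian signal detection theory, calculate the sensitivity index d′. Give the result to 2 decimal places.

H = 111/400 = 0.2775
FA = 28/60 = 0.4667
z(0.2775) = -0.590, z(0.4667) = -0.084
d' = z(H) − z(FA) = -0.590 − (-0.084) = -0.506

d′ = -0.51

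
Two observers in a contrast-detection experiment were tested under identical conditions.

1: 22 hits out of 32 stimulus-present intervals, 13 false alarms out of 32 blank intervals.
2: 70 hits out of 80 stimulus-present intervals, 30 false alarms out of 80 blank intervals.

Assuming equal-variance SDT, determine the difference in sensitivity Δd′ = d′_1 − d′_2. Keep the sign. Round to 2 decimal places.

Δd′ = -0.74

1: z(0.6875) = 0.489, z(0.4062) = -0.237, d' = 0.726
2: z(0.8750) = 1.150, z(0.3750) = -0.319, d' = 1.469
Δd' = d'_1 − d'_2 = 0.726 − 1.469 = -0.743
2 has the higher sensitivity.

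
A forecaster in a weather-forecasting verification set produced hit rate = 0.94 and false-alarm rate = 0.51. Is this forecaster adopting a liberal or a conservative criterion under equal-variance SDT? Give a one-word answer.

z(H) = 1.555, z(FA) = 0.025
c = −½·(z(H) + z(FA)) = -0.790
c < 0 → liberal criterion (biased toward responding “yes”).

liberal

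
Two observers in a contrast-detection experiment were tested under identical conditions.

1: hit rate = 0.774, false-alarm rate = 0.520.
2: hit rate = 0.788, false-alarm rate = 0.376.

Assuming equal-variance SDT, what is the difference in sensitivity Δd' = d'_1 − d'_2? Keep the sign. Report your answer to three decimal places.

1: z(0.774) = 0.7521, z(0.520) = 0.0502, d' = 0.7019
2: z(0.788) = 0.7995, z(0.376) = -0.3160, d' = 1.1155
Δd' = d'_1 − d'_2 = 0.7019 − 1.1155 = -0.4136
2 has the higher sensitivity.

Δd' = -0.414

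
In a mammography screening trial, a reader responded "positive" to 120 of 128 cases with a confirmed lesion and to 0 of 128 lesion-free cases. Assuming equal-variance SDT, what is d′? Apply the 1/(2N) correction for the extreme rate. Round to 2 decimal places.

d′ = 4.19

The false-alarm rate is 0/128 = 0, so apply the 1/(2N) correction: FA → 1/(2·128) = 0.00391.
z(H) = z(0.93750) = 1.534
z(FA) = z(0.00391) = -2.660
d' = 1.534 − (-2.660) = 4.194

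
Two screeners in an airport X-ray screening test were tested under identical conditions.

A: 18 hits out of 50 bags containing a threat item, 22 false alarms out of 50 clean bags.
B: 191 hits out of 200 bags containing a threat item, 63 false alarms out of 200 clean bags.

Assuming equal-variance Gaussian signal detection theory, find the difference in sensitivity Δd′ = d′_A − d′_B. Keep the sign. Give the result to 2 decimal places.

Δd′ = -2.38

A: z(0.3600) = -0.358, z(0.4400) = -0.151, d' = -0.207
B: z(0.9550) = 1.695, z(0.3150) = -0.482, d' = 2.177
Δd' = d'_A − d'_B = -0.207 − 2.177 = -2.384
B has the higher sensitivity.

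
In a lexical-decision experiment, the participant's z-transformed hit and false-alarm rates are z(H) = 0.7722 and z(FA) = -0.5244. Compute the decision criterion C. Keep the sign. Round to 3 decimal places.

C = -0.124

c = −½·[z(H) + z(FA)] = −½·(0.7722 + (-0.5244)) = -0.1239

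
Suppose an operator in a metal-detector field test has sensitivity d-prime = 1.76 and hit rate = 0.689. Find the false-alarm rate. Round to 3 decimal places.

false-alarm rate = 0.103

z(hit rate) = z(0.689) = 0.4930
z(FA) = z(H) − d' = 0.4930 − 1.76 = -1.2670
false-alarm rate = Φ(-1.2670) = 0.1026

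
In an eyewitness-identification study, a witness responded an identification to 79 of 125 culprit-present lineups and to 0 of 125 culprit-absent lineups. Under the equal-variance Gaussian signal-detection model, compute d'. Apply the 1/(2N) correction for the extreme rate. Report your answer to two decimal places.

The false-alarm rate is 0/125 = 0, so apply the 1/(2N) correction: FA → 1/(2·125) = 0.00400.
z(H) = z(0.63200) = 0.337
z(FA) = z(0.00400) = -2.652
d' = 0.337 − (-2.652) = 2.989

d' = 2.99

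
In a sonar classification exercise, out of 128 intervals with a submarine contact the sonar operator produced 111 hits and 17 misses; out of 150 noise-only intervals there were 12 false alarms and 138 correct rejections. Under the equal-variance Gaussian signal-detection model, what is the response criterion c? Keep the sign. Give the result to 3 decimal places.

H = 111/128 = 0.8672
FA = 12/150 = 0.0800
z(H) = z(0.8672) = 1.1133
z(FA) = z(0.0800) = -1.4051
c = −½·[z(H) + z(FA)] = −0.5 × (1.1133 + (-1.4051)) = 0.1459

c = 0.146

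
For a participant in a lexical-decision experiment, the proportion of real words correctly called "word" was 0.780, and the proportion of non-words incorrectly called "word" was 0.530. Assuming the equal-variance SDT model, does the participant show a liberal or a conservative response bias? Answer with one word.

z(H) = 0.772, z(FA) = 0.075
c = −½·(z(H) + z(FA)) = -0.4235
c < 0 → liberal criterion (biased toward responding “yes”).

liberal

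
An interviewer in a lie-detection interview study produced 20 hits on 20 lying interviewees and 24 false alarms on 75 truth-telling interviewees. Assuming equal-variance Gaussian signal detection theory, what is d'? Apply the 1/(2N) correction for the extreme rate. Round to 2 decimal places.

The hit rate is 20/20 = 1, so apply the 1/(2N) correction: H → 1 − 1/(2·20) = 0.97500.
z(H) = z(0.97500) = 1.960
z(FA) = z(0.32000) = -0.468
d' = 1.960 − (-0.468) = 2.428

d' = 2.43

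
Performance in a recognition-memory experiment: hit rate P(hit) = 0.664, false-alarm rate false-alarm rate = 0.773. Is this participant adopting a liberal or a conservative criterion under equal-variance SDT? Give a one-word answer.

liberal

z(H) = 0.423, z(FA) = 0.749
c = −½·(z(H) + z(FA)) = -0.586
c < 0 → liberal criterion (biased toward responding “yes”).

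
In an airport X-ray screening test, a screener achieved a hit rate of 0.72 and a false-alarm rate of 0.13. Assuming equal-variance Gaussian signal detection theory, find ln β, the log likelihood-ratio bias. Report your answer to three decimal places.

z(0.72) = 0.5828, z(0.13) = -1.1264
ln β = −½·[z(H)² − z(FA)²] = −0.5 × (0.3397 − 1.2688) = 0.46455

ln β = 0.465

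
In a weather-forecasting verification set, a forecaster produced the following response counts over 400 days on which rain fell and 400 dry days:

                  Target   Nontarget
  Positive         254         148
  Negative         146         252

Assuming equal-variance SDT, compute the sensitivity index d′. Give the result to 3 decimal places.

H = 254/400 = 0.6350
FA = 148/400 = 0.3700
Φ⁻¹(H) = Φ⁻¹(0.6350) = 0.3451
Φ⁻¹(FA) = Φ⁻¹(0.3700) = -0.3319
d' = z(H) − z(FA) = 0.3451 − (-0.3319) = 0.6770

d′ = 0.677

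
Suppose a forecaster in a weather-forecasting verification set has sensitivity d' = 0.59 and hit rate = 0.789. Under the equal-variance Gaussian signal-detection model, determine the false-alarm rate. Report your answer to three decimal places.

false-alarm rate = 0.584

z(hit rate) = z(0.789) = 0.8030
z(FA) = z(H) − d' = 0.8030 − 0.59 = 0.2130
false-alarm rate = Φ(0.2130) = 0.5843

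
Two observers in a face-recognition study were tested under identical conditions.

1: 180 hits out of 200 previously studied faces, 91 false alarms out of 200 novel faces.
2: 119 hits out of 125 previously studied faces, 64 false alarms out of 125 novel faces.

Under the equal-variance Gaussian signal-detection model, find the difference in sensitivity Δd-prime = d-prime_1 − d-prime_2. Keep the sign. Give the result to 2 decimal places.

1: z(0.9000) = 1.282, z(0.4550) = -0.113, d' = 1.395
2: z(0.9520) = 1.665, z(0.5120) = 0.030, d' = 1.635
Δd' = d'_1 − d'_2 = 1.395 − 1.635 = -0.240
2 has the higher sensitivity.

Δd-prime = -0.24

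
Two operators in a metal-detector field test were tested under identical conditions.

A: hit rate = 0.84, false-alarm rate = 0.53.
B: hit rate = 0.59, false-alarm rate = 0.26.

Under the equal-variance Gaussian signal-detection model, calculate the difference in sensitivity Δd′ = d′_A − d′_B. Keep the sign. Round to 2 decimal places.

A: z(0.84) = 0.994, z(0.53) = 0.075, d' = 0.919
B: z(0.59) = 0.228, z(0.26) = -0.643, d' = 0.871
Δd' = d'_A − d'_B = 0.919 − 0.871 = 0.048
A has the higher sensitivity.

Δd′ = 0.05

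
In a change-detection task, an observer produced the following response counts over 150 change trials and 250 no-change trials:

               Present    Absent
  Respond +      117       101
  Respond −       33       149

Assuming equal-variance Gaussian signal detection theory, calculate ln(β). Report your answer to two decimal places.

H = 117/150 = 0.7800
FA = 101/250 = 0.4040
z(H) = z(0.7800) = 0.772
z(FA) = z(0.4040) = -0.243
ln β = −½·[z(H)² − z(FA)²] = −0.5 × (0.596 − 0.059) = -0.2685

ln β = -0.27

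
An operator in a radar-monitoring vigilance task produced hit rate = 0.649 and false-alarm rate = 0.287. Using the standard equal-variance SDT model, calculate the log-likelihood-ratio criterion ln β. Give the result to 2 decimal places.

ln β = 0.08

z(H) = 0.383
z(FA) = -0.562
ln β = −½·[z(H)² − z(FA)²] = −0.5 × (0.147 − 0.316) = 0.0845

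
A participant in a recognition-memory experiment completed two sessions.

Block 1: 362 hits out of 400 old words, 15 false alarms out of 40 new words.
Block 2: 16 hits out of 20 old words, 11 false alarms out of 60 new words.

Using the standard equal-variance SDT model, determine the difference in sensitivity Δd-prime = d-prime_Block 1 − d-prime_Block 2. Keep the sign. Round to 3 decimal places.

Block 1: z(0.9050) = 1.3106, z(0.3750) = -0.3186, d' = 1.6292
Block 2: z(0.8000) = 0.8416, z(0.1833) = -0.9029, d' = 1.7445
Δd' = d'_Block 1 − d'_Block 2 = 1.6292 − 1.7445 = -0.1153
Block 2 has the higher sensitivity.

Δd-prime = -0.115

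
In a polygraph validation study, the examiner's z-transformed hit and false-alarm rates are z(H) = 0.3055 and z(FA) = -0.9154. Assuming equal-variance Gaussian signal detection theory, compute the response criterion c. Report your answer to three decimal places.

c = 0.305

c = −½·[z(H) + z(FA)] = −½·(0.3055 + (-0.9154)) = 0.30495
c > 0: the examiner has a conservative response bias.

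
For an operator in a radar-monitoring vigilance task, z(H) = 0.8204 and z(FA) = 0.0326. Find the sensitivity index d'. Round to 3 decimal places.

d' = 0.788

d' = z(H) − z(FA) = 0.8204 − 0.0326 = 0.7878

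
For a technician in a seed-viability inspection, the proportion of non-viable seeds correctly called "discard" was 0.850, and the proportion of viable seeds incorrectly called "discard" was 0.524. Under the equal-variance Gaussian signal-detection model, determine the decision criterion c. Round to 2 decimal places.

c = -0.55

z(H) = z(0.850) = 1.036
z(FA) = z(0.524) = 0.060
c = −½·[z(H) + z(FA)] = −0.5 × (1.036 + 0.060) = -0.548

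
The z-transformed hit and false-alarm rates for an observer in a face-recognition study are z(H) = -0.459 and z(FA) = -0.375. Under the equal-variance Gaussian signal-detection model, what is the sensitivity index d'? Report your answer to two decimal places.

d' = z(H) − z(FA) = -0.459 − (-0.375) = -0.084

d' = -0.08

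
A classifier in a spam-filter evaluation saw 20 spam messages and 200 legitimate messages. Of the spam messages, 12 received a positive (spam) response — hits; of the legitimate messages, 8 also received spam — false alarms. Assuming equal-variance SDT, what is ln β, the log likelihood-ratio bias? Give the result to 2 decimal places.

H = 12/20 = 0.6000
FA = 8/200 = 0.0400
z(H) = 0.253
z(FA) = -1.751
ln β = −½·[z(H)² − z(FA)²] = −0.5 × (0.064 − 3.066) = 1.501

ln β = 1.50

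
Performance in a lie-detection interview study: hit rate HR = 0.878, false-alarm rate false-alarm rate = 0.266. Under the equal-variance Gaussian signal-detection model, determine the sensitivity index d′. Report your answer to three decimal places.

z(0.878) = 1.1650, z(0.266) = -0.6250
d' = z(H) − z(FA) = 1.1650 − (-0.6250) = 1.7900

d′ = 1.790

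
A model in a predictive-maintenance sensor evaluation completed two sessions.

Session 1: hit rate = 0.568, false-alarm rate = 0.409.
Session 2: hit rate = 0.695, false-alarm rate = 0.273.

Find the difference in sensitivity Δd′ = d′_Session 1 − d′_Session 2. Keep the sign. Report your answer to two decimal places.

Δd′ = -0.71

Session 1: z(0.568) = 0.171, z(0.409) = -0.230, d' = 0.401
Session 2: z(0.695) = 0.510, z(0.273) = -0.604, d' = 1.114
Δd' = d'_Session 1 − d'_Session 2 = 0.401 − 1.114 = -0.713
Session 2 has the higher sensitivity.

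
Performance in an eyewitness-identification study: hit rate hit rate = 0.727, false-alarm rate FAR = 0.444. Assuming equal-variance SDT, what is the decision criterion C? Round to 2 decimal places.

Φ⁻¹(H) = Φ⁻¹(0.727) = 0.6038
Φ⁻¹(FA) = Φ⁻¹(0.444) = -0.1408
c = −½·[z(H) + z(FA)] = −0.5 × (0.6038 + (-0.1408)) = -0.2315
c < 0: the witness has a liberal response bias.

C = -0.23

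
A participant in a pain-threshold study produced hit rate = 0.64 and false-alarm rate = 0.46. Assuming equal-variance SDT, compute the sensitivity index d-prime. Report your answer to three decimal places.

d-prime = 0.459

z(H) = z(0.64) = 0.3585
z(FA) = z(0.46) = -0.1004
d' = z(H) − z(FA) = 0.3585 − (-0.1004) = 0.4589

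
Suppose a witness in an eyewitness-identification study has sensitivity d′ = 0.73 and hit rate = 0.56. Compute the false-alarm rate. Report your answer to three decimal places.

false-alarm rate = 0.281

z(hit rate) = z(0.56) = 0.1510
z(FA) = z(H) − d' = 0.1510 − 0.73 = -0.5790
false-alarm rate = Φ(-0.5790) = 0.2813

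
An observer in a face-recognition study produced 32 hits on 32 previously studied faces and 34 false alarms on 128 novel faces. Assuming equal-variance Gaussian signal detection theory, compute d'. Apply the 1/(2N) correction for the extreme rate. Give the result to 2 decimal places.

The hit rate is 32/32 = 1, so apply the 1/(2N) correction: H → 1 − 1/(2·32) = 0.98438.
z(H) = z(0.98438) = 2.154
z(FA) = z(0.26562) = -0.626
d' = 2.154 − (-0.626) = 2.780

d' = 2.78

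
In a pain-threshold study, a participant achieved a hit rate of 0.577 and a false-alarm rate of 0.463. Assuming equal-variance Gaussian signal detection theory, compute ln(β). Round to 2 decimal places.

ln β = -0.01

Φ⁻¹(H) = 0.194
Φ⁻¹(FA) = -0.093
ln β = −½·[z(H)² − z(FA)²] = −0.5 × (0.038 − 0.009) = -0.0145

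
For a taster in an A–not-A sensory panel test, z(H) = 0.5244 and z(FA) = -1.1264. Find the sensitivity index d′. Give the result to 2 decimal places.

d′ = 1.65

d' = z(H) − z(FA) = 0.5244 − (-1.1264) = 1.6508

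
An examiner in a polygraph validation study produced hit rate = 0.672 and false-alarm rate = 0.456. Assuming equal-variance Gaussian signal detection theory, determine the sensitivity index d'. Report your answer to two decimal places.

d' = 0.56

Φ⁻¹(0.672) = 0.445, Φ⁻¹(0.456) = -0.111
d' = z(H) − z(FA) = 0.445 − (-0.111) = 0.556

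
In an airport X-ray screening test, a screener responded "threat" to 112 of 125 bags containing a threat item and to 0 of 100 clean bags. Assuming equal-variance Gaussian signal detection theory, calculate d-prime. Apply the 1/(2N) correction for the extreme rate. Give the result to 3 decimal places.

d-prime = 3.835

The false-alarm rate is 0/100 = 0, so apply the 1/(2N) correction: FA → 1/(2·100) = 0.00500.
z(H) = z(0.89600) = 1.2591
z(FA) = z(0.00500) = -2.5758
d' = 1.2591 − (-2.5758) = 3.8349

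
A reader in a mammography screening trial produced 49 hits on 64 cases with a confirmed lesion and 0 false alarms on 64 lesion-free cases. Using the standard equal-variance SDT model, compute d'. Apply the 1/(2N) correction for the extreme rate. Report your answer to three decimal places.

The false-alarm rate is 0/64 = 0, so apply the 1/(2N) correction: FA → 1/(2·64) = 0.00781.
z(H) = z(0.76562) = 0.7245
z(FA) = z(0.00781) = -2.4177
d' = 0.7245 − (-2.4177) = 3.1422

d' = 3.142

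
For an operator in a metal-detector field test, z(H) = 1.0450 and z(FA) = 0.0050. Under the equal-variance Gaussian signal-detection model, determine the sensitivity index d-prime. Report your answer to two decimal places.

d-prime = 1.04

d' = z(H) − z(FA) = 1.0450 − 0.0050 = 1.0400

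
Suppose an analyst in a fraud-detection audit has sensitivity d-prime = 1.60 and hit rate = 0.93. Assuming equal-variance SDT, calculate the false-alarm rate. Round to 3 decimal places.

z(hit rate) = z(0.93) = 1.4758
z(FA) = z(H) − d' = 1.4758 − 1.60 = -0.1242
false-alarm rate = Φ(-0.1242) = 0.4506

false-alarm rate = 0.451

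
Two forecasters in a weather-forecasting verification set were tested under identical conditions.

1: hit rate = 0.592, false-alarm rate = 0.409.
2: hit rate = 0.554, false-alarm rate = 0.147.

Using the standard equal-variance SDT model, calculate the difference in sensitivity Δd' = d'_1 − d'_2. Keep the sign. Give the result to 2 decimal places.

Δd' = -0.72

1: z(0.592) = 0.233, z(0.409) = -0.230, d' = 0.463
2: z(0.554) = 0.136, z(0.147) = -1.049, d' = 1.185
Δd' = d'_1 − d'_2 = 0.463 − 1.185 = -0.722
2 has the higher sensitivity.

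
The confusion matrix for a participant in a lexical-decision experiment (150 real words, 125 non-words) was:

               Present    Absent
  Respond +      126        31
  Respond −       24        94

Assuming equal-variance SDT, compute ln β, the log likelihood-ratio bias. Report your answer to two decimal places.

ln β = -0.26

H = 126/150 = 0.8400
FA = 31/125 = 0.2480
z(H) = z(0.8400) = 0.994
z(FA) = z(0.2480) = -0.681
ln β = −½·[z(H)² − z(FA)²] = −0.5 × (0.988 − 0.464) = -0.262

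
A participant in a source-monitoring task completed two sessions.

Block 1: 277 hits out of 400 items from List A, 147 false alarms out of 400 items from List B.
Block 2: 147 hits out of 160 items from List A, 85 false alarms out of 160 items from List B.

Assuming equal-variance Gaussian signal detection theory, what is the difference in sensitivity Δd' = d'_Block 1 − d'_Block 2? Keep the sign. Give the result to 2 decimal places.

Block 1: z(0.6925) = 0.503, z(0.3675) = -0.338, d' = 0.841
Block 2: z(0.9187) = 1.396, z(0.5312) = 0.078, d' = 1.318
Δd' = d'_Block 1 − d'_Block 2 = 0.841 − 1.318 = -0.477
Block 2 has the higher sensitivity.

Δd' = -0.48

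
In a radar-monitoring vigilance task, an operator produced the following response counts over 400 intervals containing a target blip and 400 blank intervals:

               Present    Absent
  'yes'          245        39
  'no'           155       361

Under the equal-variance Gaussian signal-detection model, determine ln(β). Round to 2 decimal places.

H = 245/400 = 0.6125
FA = 39/400 = 0.0975
z(0.6125) = 0.286, z(0.0975) = -1.296
ln β = −½·[z(H)² − z(FA)²] = −0.5 × (0.082 − 1.680) = 0.799

ln β = 0.80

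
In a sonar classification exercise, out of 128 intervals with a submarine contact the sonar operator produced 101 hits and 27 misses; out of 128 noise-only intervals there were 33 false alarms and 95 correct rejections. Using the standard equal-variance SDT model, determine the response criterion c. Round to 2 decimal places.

c = -0.08

H = 101/128 = 0.7891
FA = 33/128 = 0.2578
z(0.7891) = 0.803, z(0.2578) = -0.650
c = −½·[z(H) + z(FA)] = −0.5 × (0.803 + (-0.650)) = -0.0765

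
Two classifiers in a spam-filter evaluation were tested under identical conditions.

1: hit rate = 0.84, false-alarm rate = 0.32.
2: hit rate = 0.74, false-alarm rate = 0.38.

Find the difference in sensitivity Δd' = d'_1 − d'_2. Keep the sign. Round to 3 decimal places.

1: z(0.84) = 0.9945, z(0.32) = -0.4677, d' = 1.4622
2: z(0.74) = 0.6433, z(0.38) = -0.3055, d' = 0.9488
Δd' = d'_1 − d'_2 = 1.4622 − 0.9488 = 0.5134
1 has the higher sensitivity.

Δd' = 0.513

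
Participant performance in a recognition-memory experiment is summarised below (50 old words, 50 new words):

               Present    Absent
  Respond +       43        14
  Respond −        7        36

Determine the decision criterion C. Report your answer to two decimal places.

H = 43/50 = 0.8600
FA = 14/50 = 0.2800
Φ⁻¹(H) = 1.080
Φ⁻¹(FA) = -0.583
c = −½·[z(H) + z(FA)] = −0.5 × (1.080 + (-0.583)) = -0.2485
c < 0: the participant has a liberal response bias.

C = -0.25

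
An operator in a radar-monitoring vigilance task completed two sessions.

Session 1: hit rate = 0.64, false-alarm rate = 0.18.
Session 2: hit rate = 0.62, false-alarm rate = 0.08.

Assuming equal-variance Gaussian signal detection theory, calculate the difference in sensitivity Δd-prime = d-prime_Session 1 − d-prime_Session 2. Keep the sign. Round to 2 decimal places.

Session 1: z(0.64) = 0.358, z(0.18) = -0.915, d' = 1.273
Session 2: z(0.62) = 0.305, z(0.08) = -1.405, d' = 1.710
Δd' = d'_Session 1 − d'_Session 2 = 1.273 − 1.710 = -0.437
Session 2 has the higher sensitivity.

Δd-prime = -0.44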